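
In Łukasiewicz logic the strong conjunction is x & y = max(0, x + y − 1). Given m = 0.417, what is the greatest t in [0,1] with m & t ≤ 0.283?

The residuum of the Łukasiewicz t-norm gives the supremum: min(1, 1 − 0.417 + 0.283).
1 − 0.417 + 0.283 = 0.866, so t = min(1, 0.866) = 0.866.
Check: 0.417 & 0.866 = max(0, 0.283) = 0.283 ≤ 0.283.

0.866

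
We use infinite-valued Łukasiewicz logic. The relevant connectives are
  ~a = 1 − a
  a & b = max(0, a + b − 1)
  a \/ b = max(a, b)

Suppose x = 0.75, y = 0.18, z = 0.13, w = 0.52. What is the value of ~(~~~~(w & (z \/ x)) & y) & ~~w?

z \/ x = max(0.13, 0.75) = 0.75
w & (z \/ x) = max(0, 0.52 + 0.75 − 1) = max(0, 0.27) = 0.27
~(w & (z \/ x)) = 1 − 0.27 = 0.73
~~(w & (z \/ x)) = 1 − 0.73 = 0.27
~~~(w & (z \/ x)) = 1 − 0.27 = 0.73
~~~~(w & (z \/ x)) = 1 − 0.73 = 0.27
~~~~(w & (z \/ x)) & y = max(0, 0.27 + 0.18 − 1) = max(0, -0.55) = 0.00
~(~~~~(w & (z \/ x)) & y) = 1 − 0.00 = 1.00
~w = 1 − 0.52 = 0.48
~~w = 1 − 0.48 = 0.52
~(~~~~(w & (z \/ x)) & y) & ~~w = max(0, 1.00 + 0.52 − 1) = max(0, 0.52) = 0.52

0.52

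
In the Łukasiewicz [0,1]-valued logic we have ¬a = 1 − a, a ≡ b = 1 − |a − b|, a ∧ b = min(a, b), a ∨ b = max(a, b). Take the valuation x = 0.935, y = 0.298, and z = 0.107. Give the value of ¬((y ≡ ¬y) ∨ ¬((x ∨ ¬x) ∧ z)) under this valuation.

0.107

¬y = 1 − 0.298 = 0.702
y ≡ ¬y = 1 − |0.298 − 0.702| = 1 − 0.404 = 0.596
¬x = 1 − 0.935 = 0.065
x ∨ ¬x = max(0.935, 0.065) = 0.935
(x ∨ ¬x) ∧ z = min(0.935, 0.107) = 0.107
¬((x ∨ ¬x) ∧ z) = 1 − 0.107 = 0.893
(y ≡ ¬y) ∨ ¬((x ∨ ¬x) ∧ z) = max(0.596, 0.893) = 0.893
¬((y ≡ ¬y) ∨ ¬((x ∨ ¬x) ∧ z)) = 1 − 0.893 = 0.107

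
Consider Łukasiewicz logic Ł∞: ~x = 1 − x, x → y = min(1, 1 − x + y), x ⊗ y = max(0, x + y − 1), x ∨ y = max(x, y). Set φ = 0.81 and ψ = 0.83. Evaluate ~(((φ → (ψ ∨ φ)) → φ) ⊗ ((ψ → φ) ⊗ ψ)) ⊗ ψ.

0.21

ψ ∨ φ = max(0.83, 0.81) = 0.83
φ → (ψ ∨ φ) = min(1, 1 − 0.81 + 0.83) = min(1, 1.02) = 1.00
(φ → (ψ ∨ φ)) → φ = min(1, 1 − 1.00 + 0.81) = min(1, 0.81) = 0.81
ψ → φ = min(1, 1 − 0.83 + 0.81) = min(1, 0.98) = 0.98
(ψ → φ) ⊗ ψ = max(0, 0.98 + 0.83 − 1) = max(0, 0.81) = 0.81
((φ → (ψ ∨ φ)) → φ) ⊗ ((ψ → φ) ⊗ ψ) = max(0, 0.81 + 0.81 − 1) = max(0, 0.62) = 0.62
~(((φ → (ψ ∨ φ)) → φ) ⊗ ((ψ → φ) ⊗ ψ)) = 1 − 0.62 = 0.38
~(((φ → (ψ ∨ φ)) → φ) ⊗ ((ψ → φ) ⊗ ψ)) ⊗ ψ = max(0, 0.38 + 0.83 − 1) = max(0, 0.21) = 0.21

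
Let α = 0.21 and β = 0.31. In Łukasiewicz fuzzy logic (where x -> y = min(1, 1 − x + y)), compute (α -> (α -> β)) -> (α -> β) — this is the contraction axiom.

1.00

α -> β = min(1, 1 − 0.21 + 0.31) = min(1, 1.10) = 1.00
α -> (α -> β) = min(1, 1 − 0.21 + 1.00) = min(1, 1.79) = 1.00
(α -> (α -> β)) -> (α -> β) = min(1, 1 − 1.00 + 1.00) = min(1, 1.00) = 1.00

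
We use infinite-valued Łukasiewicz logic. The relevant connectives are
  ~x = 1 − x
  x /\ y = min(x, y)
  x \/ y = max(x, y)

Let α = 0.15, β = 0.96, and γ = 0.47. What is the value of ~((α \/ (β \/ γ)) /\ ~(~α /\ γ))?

0.47

β \/ γ = max(0.96, 0.47) = 0.96
α \/ (β \/ γ) = max(0.15, 0.96) = 0.96
~α = 1 − 0.15 = 0.85
~α /\ γ = min(0.85, 0.47) = 0.47
~(~α /\ γ) = 1 − 0.47 = 0.53
(α \/ (β \/ γ)) /\ ~(~α /\ γ) = min(0.96, 0.53) = 0.53
~((α \/ (β \/ γ)) /\ ~(~α /\ γ)) = 1 − 0.53 = 0.47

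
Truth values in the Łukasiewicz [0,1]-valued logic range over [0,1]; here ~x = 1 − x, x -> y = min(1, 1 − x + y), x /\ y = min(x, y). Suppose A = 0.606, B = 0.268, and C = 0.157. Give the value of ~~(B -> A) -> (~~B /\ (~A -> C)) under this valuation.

B -> A = min(1, 1 − 0.268 + 0.606) = min(1, 1.338) = 1.000
~(B -> A) = 1 − 1.000 = 0.000
~~(B -> A) = 1 − 0.000 = 1.000
~B = 1 − 0.268 = 0.732
~~B = 1 − 0.732 = 0.268
~A = 1 − 0.606 = 0.394
~A -> C = min(1, 1 − 0.394 + 0.157) = min(1, 0.763) = 0.763
~~B /\ (~A -> C) = min(0.268, 0.763) = 0.268
~~(B -> A) -> (~~B /\ (~A -> C)) = min(1, 1 − 1.000 + 0.268) = min(1, 0.268) = 0.268

0.268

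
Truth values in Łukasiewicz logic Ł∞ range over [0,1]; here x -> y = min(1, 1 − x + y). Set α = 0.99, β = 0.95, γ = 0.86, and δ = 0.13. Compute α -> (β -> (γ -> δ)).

0.33

γ -> δ = min(1, 1 − 0.86 + 0.13) = min(1, 0.27) = 0.27
β -> (γ -> δ) = min(1, 1 − 0.95 + 0.27) = min(1, 0.32) = 0.32
α -> (β -> (γ -> δ)) = min(1, 1 − 0.99 + 0.32) = min(1, 0.33) = 0.33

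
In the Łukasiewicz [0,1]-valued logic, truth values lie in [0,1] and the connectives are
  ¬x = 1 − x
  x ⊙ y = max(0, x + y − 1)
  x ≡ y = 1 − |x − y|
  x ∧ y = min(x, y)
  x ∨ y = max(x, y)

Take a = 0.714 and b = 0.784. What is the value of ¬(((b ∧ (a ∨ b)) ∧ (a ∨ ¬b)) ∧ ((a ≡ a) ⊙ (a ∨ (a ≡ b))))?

0.286

a ∨ b = max(0.714, 0.784) = 0.784
b ∧ (a ∨ b) = min(0.784, 0.784) = 0.784
¬b = 1 − 0.784 = 0.216
a ∨ ¬b = max(0.714, 0.216) = 0.714
(b ∧ (a ∨ b)) ∧ (a ∨ ¬b) = min(0.784, 0.714) = 0.714
a ≡ a = 1 − |0.714 − 0.714| = 1 − 0.000 = 1.000
a ≡ b = 1 − |0.714 − 0.784| = 1 − 0.070 = 0.930
a ∨ (a ≡ b) = max(0.714, 0.930) = 0.930
(a ≡ a) ⊙ (a ∨ (a ≡ b)) = max(0, 1.000 + 0.930 − 1) = max(0, 0.930) = 0.930
((b ∧ (a ∨ b)) ∧ (a ∨ ¬b)) ∧ ((a ≡ a) ⊙ (a ∨ (a ≡ b))) = min(0.714, 0.930) = 0.714
¬(((b ∧ (a ∨ b)) ∧ (a ∨ ¬b)) ∧ ((a ≡ a) ⊙ (a ∨ (a ≡ b)))) = 1 − 0.714 = 0.286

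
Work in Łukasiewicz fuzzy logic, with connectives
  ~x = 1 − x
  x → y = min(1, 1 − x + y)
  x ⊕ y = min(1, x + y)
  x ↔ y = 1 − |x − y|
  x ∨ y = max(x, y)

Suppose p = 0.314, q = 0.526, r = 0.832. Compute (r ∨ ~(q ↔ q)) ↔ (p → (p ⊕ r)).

q ↔ q = 1 − |0.526 − 0.526| = 1 − 0.000 = 1.000
~(q ↔ q) = 1 − 1.000 = 0.000
r ∨ ~(q ↔ q) = max(0.832, 0.000) = 0.832
p ⊕ r = min(1, 0.314 + 0.832) = min(1, 1.146) = 1.000
p → (p ⊕ r) = min(1, 1 − 0.314 + 1.000) = min(1, 1.686) = 1.000
(r ∨ ~(q ↔ q)) ↔ (p → (p ⊕ r)) = 1 − |0.832 − 1.000| = 1 − 0.168 = 0.832

0.832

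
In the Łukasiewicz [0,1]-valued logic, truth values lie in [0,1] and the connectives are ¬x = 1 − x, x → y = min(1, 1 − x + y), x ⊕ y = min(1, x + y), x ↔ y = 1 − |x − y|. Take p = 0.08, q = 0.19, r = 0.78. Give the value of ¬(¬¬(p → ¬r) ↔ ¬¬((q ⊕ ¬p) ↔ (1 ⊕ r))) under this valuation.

¬r = 1 − 0.78 = 0.22
p → ¬r = min(1, 1 − 0.08 + 0.22) = min(1, 1.14) = 1.00
¬(p → ¬r) = 1 − 1.00 = 0.00
¬¬(p → ¬r) = 1 − 0.00 = 1.00
¬p = 1 − 0.08 = 0.92
q ⊕ ¬p = min(1, 0.19 + 0.92) = min(1, 1.11) = 1.00
1 ⊕ r = min(1, 1.00 + 0.78) = min(1, 1.78) = 1.00
(q ⊕ ¬p) ↔ (1 ⊕ r) = 1 − |1.00 − 1.00| = 1 − 0.00 = 1.00
¬((q ⊕ ¬p) ↔ (1 ⊕ r)) = 1 − 1.00 = 0.00
¬¬((q ⊕ ¬p) ↔ (1 ⊕ r)) = 1 − 0.00 = 1.00
¬¬(p → ¬r) ↔ ¬¬((q ⊕ ¬p) ↔ (1 ⊕ r)) = 1 − |1.00 − 1.00| = 1 − 0.00 = 1.00
¬(¬¬(p → ¬r) ↔ ¬¬((q ⊕ ¬p) ↔ (1 ⊕ r))) = 1 − 1.00 = 0.00

0.00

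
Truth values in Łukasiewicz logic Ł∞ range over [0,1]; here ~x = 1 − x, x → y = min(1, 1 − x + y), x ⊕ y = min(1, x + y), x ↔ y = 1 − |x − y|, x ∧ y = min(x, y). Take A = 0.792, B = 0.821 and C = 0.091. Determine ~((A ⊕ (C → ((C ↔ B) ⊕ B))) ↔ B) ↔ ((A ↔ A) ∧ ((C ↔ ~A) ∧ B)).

0.358

C ↔ B = 1 − |0.091 − 0.821| = 1 − 0.730 = 0.270
(C ↔ B) ⊕ B = min(1, 0.270 + 0.821) = min(1, 1.091) = 1.000
C → ((C ↔ B) ⊕ B) = min(1, 1 − 0.091 + 1.000) = min(1, 1.909) = 1.000
A ⊕ (C → ((C ↔ B) ⊕ B)) = min(1, 0.792 + 1.000) = min(1, 1.792) = 1.000
(A ⊕ (C → ((C ↔ B) ⊕ B))) ↔ B = 1 − |1.000 − 0.821| = 1 − 0.179 = 0.821
~((A ⊕ (C → ((C ↔ B) ⊕ B))) ↔ B) = 1 − 0.821 = 0.179
A ↔ A = 1 − |0.792 − 0.792| = 1 − 0.000 = 1.000
~A = 1 − 0.792 = 0.208
C ↔ ~A = 1 − |0.091 − 0.208| = 1 − 0.117 = 0.883
(C ↔ ~A) ∧ B = min(0.883, 0.821) = 0.821
(A ↔ A) ∧ ((C ↔ ~A) ∧ B) = min(1.000, 0.821) = 0.821
~((A ⊕ (C → ((C ↔ B) ⊕ B))) ↔ B) ↔ ((A ↔ A) ∧ ((C ↔ ~A) ∧ B)) = 1 − |0.179 − 0.821| = 1 − 0.642 = 0.358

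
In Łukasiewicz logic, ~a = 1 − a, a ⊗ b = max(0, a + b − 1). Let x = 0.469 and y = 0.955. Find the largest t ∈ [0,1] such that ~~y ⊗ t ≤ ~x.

~y = 1 − 0.955 = 0.045
~~y = 1 − 0.045 = 0.955
So the left factor is ~~y = 0.955.
~x = 1 − 0.469 = 0.531
So the right-hand bound is ~x = 0.531.
The residuum of the Łukasiewicz t-norm gives the supremum: min(1, 1 − 0.955 + 0.531).
1 − 0.955 + 0.531 = 0.576, so t = min(1, 0.576) = 0.576.
Check: 0.955 ⊗ 0.576 = max(0, 0.531) = 0.531 ≤ 0.531.

0.576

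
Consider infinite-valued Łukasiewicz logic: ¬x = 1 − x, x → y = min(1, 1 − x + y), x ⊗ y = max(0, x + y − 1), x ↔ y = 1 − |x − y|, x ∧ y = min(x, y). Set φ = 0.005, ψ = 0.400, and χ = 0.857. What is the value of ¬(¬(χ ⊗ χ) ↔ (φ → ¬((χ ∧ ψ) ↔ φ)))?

0.714

χ ⊗ χ = max(0, 0.857 + 0.857 − 1) = max(0, 0.714) = 0.714
¬(χ ⊗ χ) = 1 − 0.714 = 0.286
χ ∧ ψ = min(0.857, 0.400) = 0.400
(χ ∧ ψ) ↔ φ = 1 − |0.400 − 0.005| = 1 − 0.395 = 0.605
¬((χ ∧ ψ) ↔ φ) = 1 − 0.605 = 0.395
φ → ¬((χ ∧ ψ) ↔ φ) = min(1, 1 − 0.005 + 0.395) = min(1, 1.390) = 1.000
¬(χ ⊗ χ) ↔ (φ → ¬((χ ∧ ψ) ↔ φ)) = 1 − |0.286 − 1.000| = 1 − 0.714 = 0.286
¬(¬(χ ⊗ χ) ↔ (φ → ¬((χ ∧ ψ) ↔ φ))) = 1 − 0.286 = 0.714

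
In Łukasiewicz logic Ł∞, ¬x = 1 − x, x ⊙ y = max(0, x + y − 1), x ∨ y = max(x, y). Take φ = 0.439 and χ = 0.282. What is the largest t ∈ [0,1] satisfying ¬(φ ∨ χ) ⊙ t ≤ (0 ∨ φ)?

0.878

φ ∨ χ = max(0.439, 0.282) = 0.439
¬(φ ∨ χ) = 1 − 0.439 = 0.561
So the left factor is ¬(φ ∨ χ) = 0.561.
0 ∨ φ = max(0.000, 0.439) = 0.439
So the right-hand bound is 0 ∨ φ = 0.439.
The residuum of the Łukasiewicz t-norm gives the supremum: min(1, 1 − 0.561 + 0.439).
1 − 0.561 + 0.439 = 0.878, so t = min(1, 0.878) = 0.878.
Check: 0.561 ⊙ 0.878 = max(0, 0.439) = 0.439 ≤ 0.439.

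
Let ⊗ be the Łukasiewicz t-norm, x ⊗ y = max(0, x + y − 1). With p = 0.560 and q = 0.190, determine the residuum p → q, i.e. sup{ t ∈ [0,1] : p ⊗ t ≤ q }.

0.630

The residuum of the Łukasiewicz t-norm gives the supremum: min(1, 1 − 0.560 + 0.190).
1 − 0.560 + 0.190 = 0.630, so t = min(1, 0.630) = 0.630.
Check: 0.560 ⊗ 0.630 = max(0, 0.190) = 0.190 ≤ 0.190.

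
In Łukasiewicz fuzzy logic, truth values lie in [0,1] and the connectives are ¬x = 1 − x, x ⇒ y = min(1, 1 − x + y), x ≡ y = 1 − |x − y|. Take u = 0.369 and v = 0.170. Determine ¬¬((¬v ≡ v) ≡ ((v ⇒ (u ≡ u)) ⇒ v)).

0.830

¬v = 1 − 0.170 = 0.830
¬v ≡ v = 1 − |0.830 − 0.170| = 1 − 0.660 = 0.340
u ≡ u = 1 − |0.369 − 0.369| = 1 − 0.000 = 1.000
v ⇒ (u ≡ u) = min(1, 1 − 0.170 + 1.000) = min(1, 1.830) = 1.000
(v ⇒ (u ≡ u)) ⇒ v = min(1, 1 − 1.000 + 0.170) = min(1, 0.170) = 0.170
(¬v ≡ v) ≡ ((v ⇒ (u ≡ u)) ⇒ v) = 1 − |0.340 − 0.170| = 1 − 0.170 = 0.830
¬((¬v ≡ v) ≡ ((v ⇒ (u ≡ u)) ⇒ v)) = 1 − 0.830 = 0.170
¬¬((¬v ≡ v) ≡ ((v ⇒ (u ≡ u)) ⇒ v)) = 1 − 0.170 = 0.830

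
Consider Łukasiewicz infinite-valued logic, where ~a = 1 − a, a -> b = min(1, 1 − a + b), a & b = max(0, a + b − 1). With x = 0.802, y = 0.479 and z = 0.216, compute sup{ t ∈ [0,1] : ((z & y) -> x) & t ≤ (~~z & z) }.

z & y = max(0, 0.216 + 0.479 − 1) = max(0, -0.305) = 0.000
(z & y) -> x = min(1, 1 − 0.000 + 0.802) = min(1, 1.802) = 1.000
So the left factor is (z & y) -> x = 1.000.
~z = 1 − 0.216 = 0.784
~~z = 1 − 0.784 = 0.216
~~z & z = max(0, 0.216 + 0.216 − 1) = max(0, -0.568) = 0.000
So the right-hand bound is ~~z & z = 0.000.
The residuum of the Łukasiewicz t-norm gives the supremum: min(1, 1 − 1.000 + 0.000).
1 − 1.000 + 0.000 = 0.000, so t = min(1, 0.000) = 0.000.
Check: 1.000 & 0.000 = max(0, 0.000) = 0.000 ≤ 0.000.

0.000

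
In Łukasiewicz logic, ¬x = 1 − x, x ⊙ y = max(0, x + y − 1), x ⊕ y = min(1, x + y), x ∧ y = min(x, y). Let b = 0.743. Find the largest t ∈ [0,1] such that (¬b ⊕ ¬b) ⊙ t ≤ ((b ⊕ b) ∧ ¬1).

¬b = 1 − 0.743 = 0.257
¬b ⊕ ¬b = min(1, 0.257 + 0.257) = min(1, 0.514) = 0.514
So the left factor is ¬b ⊕ ¬b = 0.514.
b ⊕ b = min(1, 0.743 + 0.743) = min(1, 1.486) = 1.000
¬1 = 1 − 1.000 = 0.000
(b ⊕ b) ∧ ¬1 = min(1.000, 0.000) = 0.000
So the right-hand bound is (b ⊕ b) ∧ ¬1 = 0.000.
The residuum of the Łukasiewicz t-norm gives the supremum: min(1, 1 − 0.514 + 0.000).
1 − 0.514 + 0.000 = 0.486, so t = min(1, 0.486) = 0.486.
Check: 0.514 ⊙ 0.486 = max(0, 0.000) = 0.000 ≤ 0.000.

0.486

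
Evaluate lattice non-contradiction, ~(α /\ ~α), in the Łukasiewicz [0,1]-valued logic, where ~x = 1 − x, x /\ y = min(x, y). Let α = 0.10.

~α = 1 − 0.10 = 0.90
α /\ ~α = min(0.10, 0.90) = 0.10
~(α /\ ~α) = 1 − 0.10 = 0.90
(The value 0.90 < 1 shows this instance is not satisfied; not a Ł∞-tautology — its value is 1 − min(a, 1−a).)

0.90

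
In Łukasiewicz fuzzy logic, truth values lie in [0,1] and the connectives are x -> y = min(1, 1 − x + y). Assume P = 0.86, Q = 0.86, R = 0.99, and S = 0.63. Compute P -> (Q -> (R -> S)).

0.92

R -> S = min(1, 1 − 0.99 + 0.63) = min(1, 0.64) = 0.64
Q -> (R -> S) = min(1, 1 − 0.86 + 0.64) = min(1, 0.78) = 0.78
P -> (Q -> (R -> S)) = min(1, 1 − 0.86 + 0.78) = min(1, 0.92) = 0.92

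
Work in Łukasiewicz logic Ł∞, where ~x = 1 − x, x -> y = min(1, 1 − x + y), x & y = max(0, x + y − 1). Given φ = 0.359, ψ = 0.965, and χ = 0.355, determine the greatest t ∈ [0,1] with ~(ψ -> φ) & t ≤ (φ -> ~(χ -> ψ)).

1.000

ψ -> φ = min(1, 1 − 0.965 + 0.359) = min(1, 0.394) = 0.394
~(ψ -> φ) = 1 − 0.394 = 0.606
So the left factor is ~(ψ -> φ) = 0.606.
χ -> ψ = min(1, 1 − 0.355 + 0.965) = min(1, 1.610) = 1.000
~(χ -> ψ) = 1 − 1.000 = 0.000
φ -> ~(χ -> ψ) = min(1, 1 − 0.359 + 0.000) = min(1, 0.641) = 0.641
So the right-hand bound is φ -> ~(χ -> ψ) = 0.641.
The residuum of the Łukasiewicz t-norm gives the supremum: min(1, 1 − 0.606 + 0.641).
1 − 0.606 + 0.641 = 1.035, so t = min(1, 1.035) = 1.000.
Check: 0.606 & 1.000 = max(0, 0.606) = 0.606 ≤ 0.641.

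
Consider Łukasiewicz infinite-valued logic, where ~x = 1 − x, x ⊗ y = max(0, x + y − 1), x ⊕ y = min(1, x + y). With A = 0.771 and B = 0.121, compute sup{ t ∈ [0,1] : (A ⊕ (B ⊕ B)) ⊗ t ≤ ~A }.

B ⊕ B = min(1, 0.121 + 0.121) = min(1, 0.242) = 0.242
A ⊕ (B ⊕ B) = min(1, 0.771 + 0.242) = min(1, 1.013) = 1.000
So the left factor is A ⊕ (B ⊕ B) = 1.000.
~A = 1 − 0.771 = 0.229
So the right-hand bound is ~A = 0.229.
The residuum of the Łukasiewicz t-norm gives the supremum: min(1, 1 − 1.000 + 0.229).
1 − 1.000 + 0.229 = 0.229, so t = min(1, 0.229) = 0.229.
Check: 1.000 ⊗ 0.229 = max(0, 0.229) = 0.229 ≤ 0.229.

0.229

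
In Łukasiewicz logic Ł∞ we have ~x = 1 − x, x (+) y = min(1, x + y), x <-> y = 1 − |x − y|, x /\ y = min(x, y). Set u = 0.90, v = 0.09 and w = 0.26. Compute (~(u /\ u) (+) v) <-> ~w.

u /\ u = min(0.90, 0.90) = 0.90
~(u /\ u) = 1 − 0.90 = 0.10
~(u /\ u) (+) v = min(1, 0.10 + 0.09) = min(1, 0.19) = 0.19
~w = 1 − 0.26 = 0.74
(~(u /\ u) (+) v) <-> ~w = 1 − |0.19 − 0.74| = 1 − 0.55 = 0.45

0.45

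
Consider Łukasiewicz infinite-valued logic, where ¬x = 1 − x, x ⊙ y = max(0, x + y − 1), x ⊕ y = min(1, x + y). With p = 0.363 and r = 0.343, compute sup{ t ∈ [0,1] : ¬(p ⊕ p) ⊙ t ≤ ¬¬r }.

p ⊕ p = min(1, 0.363 + 0.363) = min(1, 0.726) = 0.726
¬(p ⊕ p) = 1 − 0.726 = 0.274
So the left factor is ¬(p ⊕ p) = 0.274.
¬r = 1 − 0.343 = 0.657
¬¬r = 1 − 0.657 = 0.343
So the right-hand bound is ¬¬r = 0.343.
The residuum of the Łukasiewicz t-norm gives the supremum: min(1, 1 − 0.274 + 0.343).
1 − 0.274 + 0.343 = 1.069, so t = min(1, 1.069) = 1.000.
Check: 0.274 ⊙ 1.000 = max(0, 0.274) = 0.274 ≤ 0.343.

1.000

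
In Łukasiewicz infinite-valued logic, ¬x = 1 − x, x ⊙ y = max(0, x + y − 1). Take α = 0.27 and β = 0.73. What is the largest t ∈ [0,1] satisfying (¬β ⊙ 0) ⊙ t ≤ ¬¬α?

¬β = 1 − 0.73 = 0.27
¬β ⊙ 0 = max(0, 0.27 + 0.00 − 1) = max(0, -0.73) = 0.00
So the left factor is ¬β ⊙ 0 = 0.00.
¬α = 1 − 0.27 = 0.73
¬¬α = 1 − 0.73 = 0.27
So the right-hand bound is ¬¬α = 0.27.
The residuum of the Łukasiewicz t-norm gives the supremum: min(1, 1 − 0.00 + 0.27).
1 − 0.00 + 0.27 = 1.27, so t = min(1, 1.27) = 1.00.
Check: 0.00 ⊙ 1.00 = max(0, 0.00) = 0.00 ≤ 0.27.

1.00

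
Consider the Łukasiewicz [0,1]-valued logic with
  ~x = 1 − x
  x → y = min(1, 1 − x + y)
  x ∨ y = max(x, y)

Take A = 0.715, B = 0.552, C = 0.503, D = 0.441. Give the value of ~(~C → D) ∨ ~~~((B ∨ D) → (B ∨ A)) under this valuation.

0.056

~C = 1 − 0.503 = 0.497
~C → D = min(1, 1 − 0.497 + 0.441) = min(1, 0.944) = 0.944
~(~C → D) = 1 − 0.944 = 0.056
B ∨ D = max(0.552, 0.441) = 0.552
B ∨ A = max(0.552, 0.715) = 0.715
(B ∨ D) → (B ∨ A) = min(1, 1 − 0.552 + 0.715) = min(1, 1.163) = 1.000
~((B ∨ D) → (B ∨ A)) = 1 − 1.000 = 0.000
~~((B ∨ D) → (B ∨ A)) = 1 − 0.000 = 1.000
~~~((B ∨ D) → (B ∨ A)) = 1 − 1.000 = 0.000
~(~C → D) ∨ ~~~((B ∨ D) → (B ∨ A)) = max(0.056, 0.000) = 0.056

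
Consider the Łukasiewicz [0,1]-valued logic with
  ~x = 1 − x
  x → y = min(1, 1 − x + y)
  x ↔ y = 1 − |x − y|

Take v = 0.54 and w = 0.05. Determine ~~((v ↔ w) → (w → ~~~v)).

v ↔ w = 1 − |0.54 − 0.05| = 1 − 0.49 = 0.51
~v = 1 − 0.54 = 0.46
~~v = 1 − 0.46 = 0.54
~~~v = 1 − 0.54 = 0.46
w → ~~~v = min(1, 1 − 0.05 + 0.46) = min(1, 1.41) = 1.00
(v ↔ w) → (w → ~~~v) = min(1, 1 − 0.51 + 1.00) = min(1, 1.49) = 1.00
~((v ↔ w) → (w → ~~~v)) = 1 − 1.00 = 0.00
~~((v ↔ w) → (w → ~~~v)) = 1 − 0.00 = 1.00

1.00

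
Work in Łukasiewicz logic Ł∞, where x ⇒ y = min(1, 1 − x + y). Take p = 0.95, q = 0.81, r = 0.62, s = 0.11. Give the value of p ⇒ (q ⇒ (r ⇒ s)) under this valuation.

0.73

r ⇒ s = min(1, 1 − 0.62 + 0.11) = min(1, 0.49) = 0.49
q ⇒ (r ⇒ s) = min(1, 1 − 0.81 + 0.49) = min(1, 0.68) = 0.68
p ⇒ (q ⇒ (r ⇒ s)) = min(1, 1 − 0.95 + 0.68) = min(1, 0.73) = 0.73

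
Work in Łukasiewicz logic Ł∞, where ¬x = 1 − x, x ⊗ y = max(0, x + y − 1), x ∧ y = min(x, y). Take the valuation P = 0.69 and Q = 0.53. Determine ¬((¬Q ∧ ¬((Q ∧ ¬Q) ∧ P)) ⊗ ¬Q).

¬Q = 1 − 0.53 = 0.47
Q ∧ ¬Q = min(0.53, 0.47) = 0.47
(Q ∧ ¬Q) ∧ P = min(0.47, 0.69) = 0.47
¬((Q ∧ ¬Q) ∧ P) = 1 − 0.47 = 0.53
¬Q ∧ ¬((Q ∧ ¬Q) ∧ P) = min(0.47, 0.53) = 0.47
(¬Q ∧ ¬((Q ∧ ¬Q) ∧ P)) ⊗ ¬Q = max(0, 0.47 + 0.47 − 1) = max(0, -0.06) = 0.00
¬((¬Q ∧ ¬((Q ∧ ¬Q) ∧ P)) ⊗ ¬Q) = 1 − 0.00 = 1.00

1.00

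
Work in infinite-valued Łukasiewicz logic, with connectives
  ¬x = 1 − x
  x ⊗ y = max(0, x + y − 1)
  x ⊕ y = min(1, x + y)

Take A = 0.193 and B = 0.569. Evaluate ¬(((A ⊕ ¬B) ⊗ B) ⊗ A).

¬B = 1 − 0.569 = 0.431
A ⊕ ¬B = min(1, 0.193 + 0.431) = min(1, 0.624) = 0.624
(A ⊕ ¬B) ⊗ B = max(0, 0.624 + 0.569 − 1) = max(0, 0.193) = 0.193
((A ⊕ ¬B) ⊗ B) ⊗ A = max(0, 0.193 + 0.193 − 1) = max(0, -0.614) = 0.000
¬(((A ⊕ ¬B) ⊗ B) ⊗ A) = 1 − 0.000 = 1.000

1.000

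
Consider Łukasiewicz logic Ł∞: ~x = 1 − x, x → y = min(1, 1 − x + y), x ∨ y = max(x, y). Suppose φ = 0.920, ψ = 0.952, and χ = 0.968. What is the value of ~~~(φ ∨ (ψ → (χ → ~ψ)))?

0.080

~ψ = 1 − 0.952 = 0.048
χ → ~ψ = min(1, 1 − 0.968 + 0.048) = min(1, 0.080) = 0.080
ψ → (χ → ~ψ) = min(1, 1 − 0.952 + 0.080) = min(1, 0.128) = 0.128
φ ∨ (ψ → (χ → ~ψ)) = max(0.920, 0.128) = 0.920
~(φ ∨ (ψ → (χ → ~ψ))) = 1 − 0.920 = 0.080
~~(φ ∨ (ψ → (χ → ~ψ))) = 1 − 0.080 = 0.920
~~~(φ ∨ (ψ → (χ → ~ψ))) = 1 − 0.920 = 0.080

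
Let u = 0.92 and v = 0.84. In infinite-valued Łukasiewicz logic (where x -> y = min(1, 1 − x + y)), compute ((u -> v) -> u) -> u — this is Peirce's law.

0.92

u -> v = min(1, 1 − 0.92 + 0.84) = min(1, 0.92) = 0.92
(u -> v) -> u = min(1, 1 − 0.92 + 0.92) = min(1, 1.00) = 1.00
((u -> v) -> u) -> u = min(1, 1 − 1.00 + 0.92) = min(1, 0.92) = 0.92
(The value 0.92 < 1 shows this instance is not satisfied; not a Ł∞-tautology in general.)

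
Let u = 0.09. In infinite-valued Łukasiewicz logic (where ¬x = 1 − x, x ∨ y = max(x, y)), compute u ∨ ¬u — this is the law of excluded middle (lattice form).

0.91

¬u = 1 − 0.09 = 0.91
u ∨ ¬u = max(0.09, 0.91) = 0.91
(The value 0.91 < 1 shows this instance is not satisfied; not a Ł∞-tautology — its value is max(a, 1−a).)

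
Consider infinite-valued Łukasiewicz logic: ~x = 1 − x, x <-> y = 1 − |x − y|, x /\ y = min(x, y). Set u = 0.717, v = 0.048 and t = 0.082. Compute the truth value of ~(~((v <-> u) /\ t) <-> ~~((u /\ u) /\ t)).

v <-> u = 1 − |0.048 − 0.717| = 1 − 0.669 = 0.331
(v <-> u) /\ t = min(0.331, 0.082) = 0.082
~((v <-> u) /\ t) = 1 − 0.082 = 0.918
u /\ u = min(0.717, 0.717) = 0.717
(u /\ u) /\ t = min(0.717, 0.082) = 0.082
~((u /\ u) /\ t) = 1 − 0.082 = 0.918
~~((u /\ u) /\ t) = 1 − 0.918 = 0.082
~((v <-> u) /\ t) <-> ~~((u /\ u) /\ t) = 1 − |0.918 − 0.082| = 1 − 0.836 = 0.164
~(~((v <-> u) /\ t) <-> ~~((u /\ u) /\ t)) = 1 − 0.164 = 0.836

0.836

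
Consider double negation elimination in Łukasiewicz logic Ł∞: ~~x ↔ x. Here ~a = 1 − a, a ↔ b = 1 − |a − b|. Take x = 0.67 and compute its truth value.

~x = 1 − 0.67 = 0.33
~~x = 1 − 0.33 = 0.67
~~x ↔ x = 1 − |0.67 − 0.67| = 1 − 0.00 = 1.00
(As expected: always 1 in Ł∞ since negation is involutive.)

1.00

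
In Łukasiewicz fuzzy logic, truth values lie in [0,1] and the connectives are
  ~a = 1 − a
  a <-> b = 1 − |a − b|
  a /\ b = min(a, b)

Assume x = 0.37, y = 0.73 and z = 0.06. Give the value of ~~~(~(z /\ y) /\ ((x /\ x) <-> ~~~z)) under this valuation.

0.57

z /\ y = min(0.06, 0.73) = 0.06
~(z /\ y) = 1 − 0.06 = 0.94
x /\ x = min(0.37, 0.37) = 0.37
~z = 1 − 0.06 = 0.94
~~z = 1 − 0.94 = 0.06
~~~z = 1 − 0.06 = 0.94
(x /\ x) <-> ~~~z = 1 − |0.37 − 0.94| = 1 − 0.57 = 0.43
~(z /\ y) /\ ((x /\ x) <-> ~~~z) = min(0.94, 0.43) = 0.43
~(~(z /\ y) /\ ((x /\ x) <-> ~~~z)) = 1 − 0.43 = 0.57
~~(~(z /\ y) /\ ((x /\ x) <-> ~~~z)) = 1 − 0.57 = 0.43
~~~(~(z /\ y) /\ ((x /\ x) <-> ~~~z)) = 1 − 0.43 = 0.57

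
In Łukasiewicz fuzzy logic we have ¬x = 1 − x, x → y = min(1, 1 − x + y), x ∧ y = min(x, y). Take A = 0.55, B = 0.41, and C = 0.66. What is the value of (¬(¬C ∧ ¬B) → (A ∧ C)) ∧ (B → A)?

¬C = 1 − 0.66 = 0.34
¬B = 1 − 0.41 = 0.59
¬C ∧ ¬B = min(0.34, 0.59) = 0.34
¬(¬C ∧ ¬B) = 1 − 0.34 = 0.66
A ∧ C = min(0.55, 0.66) = 0.55
¬(¬C ∧ ¬B) → (A ∧ C) = min(1, 1 − 0.66 + 0.55) = min(1, 0.89) = 0.89
B → A = min(1, 1 − 0.41 + 0.55) = min(1, 1.14) = 1.00
(¬(¬C ∧ ¬B) → (A ∧ C)) ∧ (B → A) = min(0.89, 1.00) = 0.89

0.89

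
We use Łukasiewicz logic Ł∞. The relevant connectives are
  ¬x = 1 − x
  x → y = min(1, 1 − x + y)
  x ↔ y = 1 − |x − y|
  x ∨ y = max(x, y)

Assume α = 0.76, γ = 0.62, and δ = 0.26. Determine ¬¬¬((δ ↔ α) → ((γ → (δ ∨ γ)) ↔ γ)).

δ ↔ α = 1 − |0.26 − 0.76| = 1 − 0.50 = 0.50
δ ∨ γ = max(0.26, 0.62) = 0.62
γ → (δ ∨ γ) = min(1, 1 − 0.62 + 0.62) = min(1, 1.00) = 1.00
(γ → (δ ∨ γ)) ↔ γ = 1 − |1.00 − 0.62| = 1 − 0.38 = 0.62
(δ ↔ α) → ((γ → (δ ∨ γ)) ↔ γ) = min(1, 1 − 0.50 + 0.62) = min(1, 1.12) = 1.00
¬((δ ↔ α) → ((γ → (δ ∨ γ)) ↔ γ)) = 1 − 1.00 = 0.00
¬¬((δ ↔ α) → ((γ → (δ ∨ γ)) ↔ γ)) = 1 − 0.00 = 1.00
¬¬¬((δ ↔ α) → ((γ → (δ ∨ γ)) ↔ γ)) = 1 − 1.00 = 0.00

0.00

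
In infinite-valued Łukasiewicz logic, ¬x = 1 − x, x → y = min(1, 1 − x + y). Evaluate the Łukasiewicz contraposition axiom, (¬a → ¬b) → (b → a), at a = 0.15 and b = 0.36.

1.00

¬a = 1 − 0.15 = 0.85
¬b = 1 − 0.36 = 0.64
¬a → ¬b = min(1, 1 − 0.85 + 0.64) = min(1, 0.79) = 0.79
b → a = min(1, 1 − 0.36 + 0.15) = min(1, 0.79) = 0.79
(¬a → ¬b) → (b → a) = min(1, 1 − 0.79 + 0.79) = min(1, 1.00) = 1.00
(As expected: an axiom of Ł∞, always 1.)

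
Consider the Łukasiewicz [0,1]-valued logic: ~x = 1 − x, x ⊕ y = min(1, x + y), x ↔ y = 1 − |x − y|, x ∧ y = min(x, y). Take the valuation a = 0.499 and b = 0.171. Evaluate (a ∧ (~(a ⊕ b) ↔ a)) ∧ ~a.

0.499

a ⊕ b = min(1, 0.499 + 0.171) = min(1, 0.670) = 0.670
~(a ⊕ b) = 1 − 0.670 = 0.330
~(a ⊕ b) ↔ a = 1 − |0.330 − 0.499| = 1 − 0.169 = 0.831
a ∧ (~(a ⊕ b) ↔ a) = min(0.499, 0.831) = 0.499
~a = 1 − 0.499 = 0.501
(a ∧ (~(a ⊕ b) ↔ a)) ∧ ~a = min(0.499, 0.501) = 0.499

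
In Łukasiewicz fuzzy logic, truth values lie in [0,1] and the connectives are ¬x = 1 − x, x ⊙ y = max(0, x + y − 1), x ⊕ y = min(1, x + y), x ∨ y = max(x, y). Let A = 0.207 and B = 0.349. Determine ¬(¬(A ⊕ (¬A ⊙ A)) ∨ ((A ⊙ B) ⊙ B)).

0.207

¬A = 1 − 0.207 = 0.793
¬A ⊙ A = max(0, 0.793 + 0.207 − 1) = max(0, 0.000) = 0.000
A ⊕ (¬A ⊙ A) = min(1, 0.207 + 0.000) = min(1, 0.207) = 0.207
¬(A ⊕ (¬A ⊙ A)) = 1 − 0.207 = 0.793
A ⊙ B = max(0, 0.207 + 0.349 − 1) = max(0, -0.444) = 0.000
(A ⊙ B) ⊙ B = max(0, 0.000 + 0.349 − 1) = max(0, -0.651) = 0.000
¬(A ⊕ (¬A ⊙ A)) ∨ ((A ⊙ B) ⊙ B) = max(0.793, 0.000) = 0.793
¬(¬(A ⊕ (¬A ⊙ A)) ∨ ((A ⊙ B) ⊙ B)) = 1 − 0.793 = 0.207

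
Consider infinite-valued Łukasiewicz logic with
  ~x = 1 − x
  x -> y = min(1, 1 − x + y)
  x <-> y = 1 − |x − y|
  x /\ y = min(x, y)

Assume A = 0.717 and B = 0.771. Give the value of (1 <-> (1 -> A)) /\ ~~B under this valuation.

1 -> A = min(1, 1 − 1.000 + 0.717) = min(1, 0.717) = 0.717
1 <-> (1 -> A) = 1 − |1.000 − 0.717| = 1 − 0.283 = 0.717
~B = 1 − 0.771 = 0.229
~~B = 1 − 0.229 = 0.771
(1 <-> (1 -> A)) /\ ~~B = min(0.717, 0.771) = 0.717

0.717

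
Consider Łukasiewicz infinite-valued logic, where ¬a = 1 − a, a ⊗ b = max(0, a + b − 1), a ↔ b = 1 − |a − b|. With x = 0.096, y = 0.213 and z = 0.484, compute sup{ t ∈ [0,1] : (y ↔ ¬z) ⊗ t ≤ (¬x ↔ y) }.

¬z = 1 − 0.484 = 0.516
y ↔ ¬z = 1 − |0.213 − 0.516| = 1 − 0.303 = 0.697
So the left factor is y ↔ ¬z = 0.697.
¬x = 1 − 0.096 = 0.904
¬x ↔ y = 1 − |0.904 − 0.213| = 1 − 0.691 = 0.309
So the right-hand bound is ¬x ↔ y = 0.309.
The residuum of the Łukasiewicz t-norm gives the supremum: min(1, 1 − 0.697 + 0.309).
1 − 0.697 + 0.309 = 0.612, so t = min(1, 0.612) = 0.612.
Check: 0.697 ⊗ 0.612 = max(0, 0.309) = 0.309 ≤ 0.309.

0.612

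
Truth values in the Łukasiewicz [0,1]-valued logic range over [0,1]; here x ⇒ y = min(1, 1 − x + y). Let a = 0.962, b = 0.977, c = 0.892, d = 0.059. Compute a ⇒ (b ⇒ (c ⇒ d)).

c ⇒ d = min(1, 1 − 0.892 + 0.059) = min(1, 0.167) = 0.167
b ⇒ (c ⇒ d) = min(1, 1 − 0.977 + 0.167) = min(1, 0.190) = 0.190
a ⇒ (b ⇒ (c ⇒ d)) = min(1, 1 − 0.962 + 0.190) = min(1, 0.228) = 0.228

0.228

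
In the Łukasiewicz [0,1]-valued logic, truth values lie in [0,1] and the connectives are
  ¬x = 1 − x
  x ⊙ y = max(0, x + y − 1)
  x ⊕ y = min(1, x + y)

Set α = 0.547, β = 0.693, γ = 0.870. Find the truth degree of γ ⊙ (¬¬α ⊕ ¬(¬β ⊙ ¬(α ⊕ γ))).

0.870

¬α = 1 − 0.547 = 0.453
¬¬α = 1 − 0.453 = 0.547
¬β = 1 − 0.693 = 0.307
α ⊕ γ = min(1, 0.547 + 0.870) = min(1, 1.417) = 1.000
¬(α ⊕ γ) = 1 − 1.000 = 0.000
¬β ⊙ ¬(α ⊕ γ) = max(0, 0.307 + 0.000 − 1) = max(0, -0.693) = 0.000
¬(¬β ⊙ ¬(α ⊕ γ)) = 1 − 0.000 = 1.000
¬¬α ⊕ ¬(¬β ⊙ ¬(α ⊕ γ)) = min(1, 0.547 + 1.000) = min(1, 1.547) = 1.000
γ ⊙ (¬¬α ⊕ ¬(¬β ⊙ ¬(α ⊕ γ))) = max(0, 0.870 + 1.000 − 1) = max(0, 0.870) = 0.870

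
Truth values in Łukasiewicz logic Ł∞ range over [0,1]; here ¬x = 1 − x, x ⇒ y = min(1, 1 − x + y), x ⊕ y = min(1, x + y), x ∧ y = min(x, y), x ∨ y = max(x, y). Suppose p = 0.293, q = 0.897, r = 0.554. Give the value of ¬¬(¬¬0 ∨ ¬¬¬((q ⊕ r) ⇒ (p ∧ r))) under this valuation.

0.707

¬0 = 1 − 0.000 = 1.000
¬¬0 = 1 − 1.000 = 0.000
q ⊕ r = min(1, 0.897 + 0.554) = min(1, 1.451) = 1.000
p ∧ r = min(0.293, 0.554) = 0.293
(q ⊕ r) ⇒ (p ∧ r) = min(1, 1 − 1.000 + 0.293) = min(1, 0.293) = 0.293
¬((q ⊕ r) ⇒ (p ∧ r)) = 1 − 0.293 = 0.707
¬¬((q ⊕ r) ⇒ (p ∧ r)) = 1 − 0.707 = 0.293
¬¬¬((q ⊕ r) ⇒ (p ∧ r)) = 1 − 0.293 = 0.707
¬¬0 ∨ ¬¬¬((q ⊕ r) ⇒ (p ∧ r)) = max(0.000, 0.707) = 0.707
¬(¬¬0 ∨ ¬¬¬((q ⊕ r) ⇒ (p ∧ r))) = 1 − 0.707 = 0.293
¬¬(¬¬0 ∨ ¬¬¬((q ⊕ r) ⇒ (p ∧ r))) = 1 − 0.293 = 0.707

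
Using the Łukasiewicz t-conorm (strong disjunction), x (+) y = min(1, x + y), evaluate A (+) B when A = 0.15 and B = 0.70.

0.85

A (+) B = min(1, 0.15 + 0.70) = min(1, 0.85) = 0.85
For comparison, the Gödel t-conorm max(x, y) would give 0.70.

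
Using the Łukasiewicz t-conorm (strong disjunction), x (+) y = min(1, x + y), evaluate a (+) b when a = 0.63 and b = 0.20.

a (+) b = min(1, 0.63 + 0.20) = min(1, 0.83) = 0.83
For comparison, the Gödel t-conorm max(x, y) would give 0.63.

0.83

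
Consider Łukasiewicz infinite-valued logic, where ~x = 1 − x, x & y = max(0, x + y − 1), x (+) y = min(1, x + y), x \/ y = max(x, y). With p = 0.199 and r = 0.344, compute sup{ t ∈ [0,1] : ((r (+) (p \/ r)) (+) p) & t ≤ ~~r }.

p \/ r = max(0.199, 0.344) = 0.344
r (+) (p \/ r) = min(1, 0.344 + 0.344) = min(1, 0.688) = 0.688
(r (+) (p \/ r)) (+) p = min(1, 0.688 + 0.199) = min(1, 0.887) = 0.887
So the left factor is (r (+) (p \/ r)) (+) p = 0.887.
~r = 1 − 0.344 = 0.656
~~r = 1 − 0.656 = 0.344
So the right-hand bound is ~~r = 0.344.
The residuum of the Łukasiewicz t-norm gives the supremum: min(1, 1 − 0.887 + 0.344).
1 − 0.887 + 0.344 = 0.457, so t = min(1, 0.457) = 0.457.
Check: 0.887 & 0.457 = max(0, 0.344) = 0.344 ≤ 0.344.

0.457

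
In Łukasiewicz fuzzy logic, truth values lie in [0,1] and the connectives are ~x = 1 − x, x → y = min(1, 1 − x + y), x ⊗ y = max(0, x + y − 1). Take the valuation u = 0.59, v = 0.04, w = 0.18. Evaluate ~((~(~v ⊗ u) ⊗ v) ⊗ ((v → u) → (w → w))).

1.00

~v = 1 − 0.04 = 0.96
~v ⊗ u = max(0, 0.96 + 0.59 − 1) = max(0, 0.55) = 0.55
~(~v ⊗ u) = 1 − 0.55 = 0.45
~(~v ⊗ u) ⊗ v = max(0, 0.45 + 0.04 − 1) = max(0, -0.51) = 0.00
v → u = min(1, 1 − 0.04 + 0.59) = min(1, 1.55) = 1.00
w → w = min(1, 1 − 0.18 + 0.18) = min(1, 1.00) = 1.00
(v → u) → (w → w) = min(1, 1 − 1.00 + 1.00) = min(1, 1.00) = 1.00
(~(~v ⊗ u) ⊗ v) ⊗ ((v → u) → (w → w)) = max(0, 0.00 + 1.00 − 1) = max(0, 0.00) = 0.00
~((~(~v ⊗ u) ⊗ v) ⊗ ((v → u) → (w → w))) = 1 − 0.00 = 1.00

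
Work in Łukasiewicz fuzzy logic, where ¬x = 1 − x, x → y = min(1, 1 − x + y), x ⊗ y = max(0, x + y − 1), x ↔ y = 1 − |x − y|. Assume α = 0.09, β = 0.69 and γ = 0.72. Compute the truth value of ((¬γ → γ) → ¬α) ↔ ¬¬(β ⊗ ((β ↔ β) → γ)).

¬γ = 1 − 0.72 = 0.28
¬γ → γ = min(1, 1 − 0.28 + 0.72) = min(1, 1.44) = 1.00
¬α = 1 − 0.09 = 0.91
(¬γ → γ) → ¬α = min(1, 1 − 1.00 + 0.91) = min(1, 0.91) = 0.91
β ↔ β = 1 − |0.69 − 0.69| = 1 − 0.00 = 1.00
(β ↔ β) → γ = min(1, 1 − 1.00 + 0.72) = min(1, 0.72) = 0.72
β ⊗ ((β ↔ β) → γ) = max(0, 0.69 + 0.72 − 1) = max(0, 0.41) = 0.41
¬(β ⊗ ((β ↔ β) → γ)) = 1 − 0.41 = 0.59
¬¬(β ⊗ ((β ↔ β) → γ)) = 1 − 0.59 = 0.41
((¬γ → γ) → ¬α) ↔ ¬¬(β ⊗ ((β ↔ β) → γ)) = 1 − |0.91 − 0.41| = 1 − 0.50 = 0.50

0.50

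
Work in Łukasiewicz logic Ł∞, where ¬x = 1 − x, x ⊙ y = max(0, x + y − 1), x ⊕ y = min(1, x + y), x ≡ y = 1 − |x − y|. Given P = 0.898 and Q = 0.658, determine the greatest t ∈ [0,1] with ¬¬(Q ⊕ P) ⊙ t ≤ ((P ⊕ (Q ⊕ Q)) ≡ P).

0.898

Q ⊕ P = min(1, 0.658 + 0.898) = min(1, 1.556) = 1.000
¬(Q ⊕ P) = 1 − 1.000 = 0.000
¬¬(Q ⊕ P) = 1 − 0.000 = 1.000
So the left factor is ¬¬(Q ⊕ P) = 1.000.
Q ⊕ Q = min(1, 0.658 + 0.658) = min(1, 1.316) = 1.000
P ⊕ (Q ⊕ Q) = min(1, 0.898 + 1.000) = min(1, 1.898) = 1.000
(P ⊕ (Q ⊕ Q)) ≡ P = 1 − |1.000 − 0.898| = 1 − 0.102 = 0.898
So the right-hand bound is (P ⊕ (Q ⊕ Q)) ≡ P = 0.898.
The residuum of the Łukasiewicz t-norm gives the supremum: min(1, 1 − 1.000 + 0.898).
1 − 1.000 + 0.898 = 0.898, so t = min(1, 0.898) = 0.898.
Check: 1.000 ⊙ 0.898 = max(0, 0.898) = 0.898 ≤ 0.898.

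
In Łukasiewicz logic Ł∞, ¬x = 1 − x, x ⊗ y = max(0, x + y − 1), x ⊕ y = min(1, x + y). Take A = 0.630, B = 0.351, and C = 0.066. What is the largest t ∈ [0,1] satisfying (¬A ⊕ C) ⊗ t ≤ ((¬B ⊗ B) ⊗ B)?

¬A = 1 − 0.630 = 0.370
¬A ⊕ C = min(1, 0.370 + 0.066) = min(1, 0.436) = 0.436
So the left factor is ¬A ⊕ C = 0.436.
¬B = 1 − 0.351 = 0.649
¬B ⊗ B = max(0, 0.649 + 0.351 − 1) = max(0, 0.000) = 0.000
(¬B ⊗ B) ⊗ B = max(0, 0.000 + 0.351 − 1) = max(0, -0.649) = 0.000
So the right-hand bound is (¬B ⊗ B) ⊗ B = 0.000.
The residuum of the Łukasiewicz t-norm gives the supremum: min(1, 1 − 0.436 + 0.000).
1 − 0.436 + 0.000 = 0.564, so t = min(1, 0.564) = 0.564.
Check: 0.436 ⊗ 0.564 = max(0, 0.000) = 0.000 ≤ 0.000.

0.564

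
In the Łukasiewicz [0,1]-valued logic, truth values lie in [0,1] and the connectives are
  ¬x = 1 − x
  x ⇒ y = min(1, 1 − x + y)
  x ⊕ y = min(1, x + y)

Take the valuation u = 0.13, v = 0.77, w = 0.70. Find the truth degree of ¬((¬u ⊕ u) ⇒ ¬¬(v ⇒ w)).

0.07

¬u = 1 − 0.13 = 0.87
¬u ⊕ u = min(1, 0.87 + 0.13) = min(1, 1.00) = 1.00
v ⇒ w = min(1, 1 − 0.77 + 0.70) = min(1, 0.93) = 0.93
¬(v ⇒ w) = 1 − 0.93 = 0.07
¬¬(v ⇒ w) = 1 − 0.07 = 0.93
(¬u ⊕ u) ⇒ ¬¬(v ⇒ w) = min(1, 1 − 1.00 + 0.93) = min(1, 0.93) = 0.93
¬((¬u ⊕ u) ⇒ ¬¬(v ⇒ w)) = 1 − 0.93 = 0.07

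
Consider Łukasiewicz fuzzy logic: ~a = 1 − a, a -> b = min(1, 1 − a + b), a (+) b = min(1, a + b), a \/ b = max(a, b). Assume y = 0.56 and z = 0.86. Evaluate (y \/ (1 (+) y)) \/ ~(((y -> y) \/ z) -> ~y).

1.00

1 (+) y = min(1, 1.00 + 0.56) = min(1, 1.56) = 1.00
y \/ (1 (+) y) = max(0.56, 1.00) = 1.00
y -> y = min(1, 1 − 0.56 + 0.56) = min(1, 1.00) = 1.00
(y -> y) \/ z = max(1.00, 0.86) = 1.00
~y = 1 − 0.56 = 0.44
((y -> y) \/ z) -> ~y = min(1, 1 − 1.00 + 0.44) = min(1, 0.44) = 0.44
~(((y -> y) \/ z) -> ~y) = 1 − 0.44 = 0.56
(y \/ (1 (+) y)) \/ ~(((y -> y) \/ z) -> ~y) = max(1.00, 0.56) = 1.00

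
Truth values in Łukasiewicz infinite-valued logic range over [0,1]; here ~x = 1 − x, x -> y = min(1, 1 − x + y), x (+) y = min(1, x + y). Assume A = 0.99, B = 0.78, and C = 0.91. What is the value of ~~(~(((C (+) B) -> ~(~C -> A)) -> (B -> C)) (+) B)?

C (+) B = min(1, 0.91 + 0.78) = min(1, 1.69) = 1.00
~C = 1 − 0.91 = 0.09
~C -> A = min(1, 1 − 0.09 + 0.99) = min(1, 1.90) = 1.00
~(~C -> A) = 1 − 1.00 = 0.00
(C (+) B) -> ~(~C -> A) = min(1, 1 − 1.00 + 0.00) = min(1, 0.00) = 0.00
B -> C = min(1, 1 − 0.78 + 0.91) = min(1, 1.13) = 1.00
((C (+) B) -> ~(~C -> A)) -> (B -> C) = min(1, 1 − 0.00 + 1.00) = min(1, 2.00) = 1.00
~(((C (+) B) -> ~(~C -> A)) -> (B -> C)) = 1 − 1.00 = 0.00
~(((C (+) B) -> ~(~C -> A)) -> (B -> C)) (+) B = min(1, 0.00 + 0.78) = min(1, 0.78) = 0.78
~(~(((C (+) B) -> ~(~C -> A)) -> (B -> C)) (+) B) = 1 − 0.78 = 0.22
~~(~(((C (+) B) -> ~(~C -> A)) -> (B -> C)) (+) B) = 1 − 0.22 = 0.78

0.78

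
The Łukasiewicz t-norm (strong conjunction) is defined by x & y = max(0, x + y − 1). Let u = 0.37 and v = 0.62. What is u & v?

0.00

u & v = max(0, 0.37 + 0.62 − 1) = max(0, -0.01) = 0.00
For comparison, the Gödel (minimum) t-norm min(x, y) would give 0.37.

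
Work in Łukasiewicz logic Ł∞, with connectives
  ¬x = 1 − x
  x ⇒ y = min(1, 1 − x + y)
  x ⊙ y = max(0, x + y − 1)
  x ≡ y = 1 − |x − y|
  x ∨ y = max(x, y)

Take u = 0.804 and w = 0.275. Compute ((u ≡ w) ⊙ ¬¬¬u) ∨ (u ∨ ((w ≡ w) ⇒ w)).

0.804

u ≡ w = 1 − |0.804 − 0.275| = 1 − 0.529 = 0.471
¬u = 1 − 0.804 = 0.196
¬¬u = 1 − 0.196 = 0.804
¬¬¬u = 1 − 0.804 = 0.196
(u ≡ w) ⊙ ¬¬¬u = max(0, 0.471 + 0.196 − 1) = max(0, -0.333) = 0.000
w ≡ w = 1 − |0.275 − 0.275| = 1 − 0.000 = 1.000
(w ≡ w) ⇒ w = min(1, 1 − 1.000 + 0.275) = min(1, 0.275) = 0.275
u ∨ ((w ≡ w) ⇒ w) = max(0.804, 0.275) = 0.804
((u ≡ w) ⊙ ¬¬¬u) ∨ (u ∨ ((w ≡ w) ⇒ w)) = max(0.000, 0.804) = 0.804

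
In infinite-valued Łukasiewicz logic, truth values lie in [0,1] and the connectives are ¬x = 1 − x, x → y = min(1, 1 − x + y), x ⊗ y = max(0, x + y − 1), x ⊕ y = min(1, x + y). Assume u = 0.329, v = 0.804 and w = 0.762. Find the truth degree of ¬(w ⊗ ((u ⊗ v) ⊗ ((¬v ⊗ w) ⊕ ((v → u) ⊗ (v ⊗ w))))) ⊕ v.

1.000

u ⊗ v = max(0, 0.329 + 0.804 − 1) = max(0, 0.133) = 0.133
¬v = 1 − 0.804 = 0.196
¬v ⊗ w = max(0, 0.196 + 0.762 − 1) = max(0, -0.042) = 0.000
v → u = min(1, 1 − 0.804 + 0.329) = min(1, 0.525) = 0.525
v ⊗ w = max(0, 0.804 + 0.762 − 1) = max(0, 0.566) = 0.566
(v → u) ⊗ (v ⊗ w) = max(0, 0.525 + 0.566 − 1) = max(0, 0.091) = 0.091
(¬v ⊗ w) ⊕ ((v → u) ⊗ (v ⊗ w)) = min(1, 0.000 + 0.091) = min(1, 0.091) = 0.091
(u ⊗ v) ⊗ ((¬v ⊗ w) ⊕ ((v → u) ⊗ (v ⊗ w))) = max(0, 0.133 + 0.091 − 1) = max(0, -0.776) = 0.000
w ⊗ ((u ⊗ v) ⊗ ((¬v ⊗ w) ⊕ ((v → u) ⊗ (v ⊗ w)))) = max(0, 0.762 + 0.000 − 1) = max(0, -0.238) = 0.000
¬(w ⊗ ((u ⊗ v) ⊗ ((¬v ⊗ w) ⊕ ((v → u) ⊗ (v ⊗ w))))) = 1 − 0.000 = 1.000
¬(w ⊗ ((u ⊗ v) ⊗ ((¬v ⊗ w) ⊕ ((v → u) ⊗ (v ⊗ w))))) ⊕ v = min(1, 1.000 + 0.804) = min(1, 1.804) = 1.000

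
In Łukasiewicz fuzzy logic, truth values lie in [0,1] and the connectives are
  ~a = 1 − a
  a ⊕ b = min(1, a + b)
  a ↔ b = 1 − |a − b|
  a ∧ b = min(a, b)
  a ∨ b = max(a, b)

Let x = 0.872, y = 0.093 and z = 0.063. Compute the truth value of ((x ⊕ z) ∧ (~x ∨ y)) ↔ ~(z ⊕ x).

0.937

x ⊕ z = min(1, 0.872 + 0.063) = min(1, 0.935) = 0.935
~x = 1 − 0.872 = 0.128
~x ∨ y = max(0.128, 0.093) = 0.128
(x ⊕ z) ∧ (~x ∨ y) = min(0.935, 0.128) = 0.128
z ⊕ x = min(1, 0.063 + 0.872) = min(1, 0.935) = 0.935
~(z ⊕ x) = 1 − 0.935 = 0.065
((x ⊕ z) ∧ (~x ∨ y)) ↔ ~(z ⊕ x) = 1 − |0.128 − 0.065| = 1 − 0.063 = 0.937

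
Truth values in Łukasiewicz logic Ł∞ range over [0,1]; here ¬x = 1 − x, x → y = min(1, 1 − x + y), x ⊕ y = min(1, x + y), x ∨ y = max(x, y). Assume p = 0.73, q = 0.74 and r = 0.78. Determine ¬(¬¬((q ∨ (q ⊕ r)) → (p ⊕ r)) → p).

q ⊕ r = min(1, 0.74 + 0.78) = min(1, 1.52) = 1.00
q ∨ (q ⊕ r) = max(0.74, 1.00) = 1.00
p ⊕ r = min(1, 0.73 + 0.78) = min(1, 1.51) = 1.00
(q ∨ (q ⊕ r)) → (p ⊕ r) = min(1, 1 − 1.00 + 1.00) = min(1, 1.00) = 1.00
¬((q ∨ (q ⊕ r)) → (p ⊕ r)) = 1 − 1.00 = 0.00
¬¬((q ∨ (q ⊕ r)) → (p ⊕ r)) = 1 − 0.00 = 1.00
¬¬((q ∨ (q ⊕ r)) → (p ⊕ r)) → p = min(1, 1 − 1.00 + 0.73) = min(1, 0.73) = 0.73
¬(¬¬((q ∨ (q ⊕ r)) → (p ⊕ r)) → p) = 1 − 0.73 = 0.27

0.27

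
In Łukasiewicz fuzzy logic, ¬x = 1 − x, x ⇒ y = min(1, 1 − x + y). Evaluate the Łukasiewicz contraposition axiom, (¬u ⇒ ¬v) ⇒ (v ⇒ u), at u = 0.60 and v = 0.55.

1.00

¬u = 1 − 0.60 = 0.40
¬v = 1 − 0.55 = 0.45
¬u ⇒ ¬v = min(1, 1 − 0.40 + 0.45) = min(1, 1.05) = 1.00
v ⇒ u = min(1, 1 − 0.55 + 0.60) = min(1, 1.05) = 1.00
(¬u ⇒ ¬v) ⇒ (v ⇒ u) = min(1, 1 − 1.00 + 1.00) = min(1, 1.00) = 1.00
(As expected: an axiom of Ł∞, always 1.)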